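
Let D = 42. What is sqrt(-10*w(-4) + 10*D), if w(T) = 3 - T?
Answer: 5*sqrt(14) ≈ 18.708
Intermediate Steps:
sqrt(-10*w(-4) + 10*D) = sqrt(-10*(3 - 1*(-4)) + 10*42) = sqrt(-10*(3 + 4) + 420) = sqrt(-10*7 + 420) = sqrt(-70 + 420) = sqrt(350) = 5*sqrt(14)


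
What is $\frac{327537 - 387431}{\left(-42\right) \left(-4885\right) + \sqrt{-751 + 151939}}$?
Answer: $- \frac{1024037665}{3507881476} + \frac{29947 \sqrt{37797}}{10523644428} \approx -0.29137$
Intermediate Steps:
$\frac{327537 - 387431}{\left(-42\right) \left(-4885\right) + \sqrt{-751 + 151939}} = - \frac{59894}{205170 + \sqrt{151188}} = - \frac{59894}{205170 + 2 \sqrt{37797}}$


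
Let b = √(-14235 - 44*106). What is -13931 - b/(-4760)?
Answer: -13931 + I*√18899/4760 ≈ -13931.0 + 0.028881*I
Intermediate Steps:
b = I*√18899 (b = √(-14235 - 4664) = √(-18899) = I*√18899 ≈ 137.47*I)
-13931 - b/(-4760) = -13931 - I*√18899/(-4760) = -13931 - I*√18899*(-1)/4760 = -13931 - (-1)*I*√18899/4760 = -13931 + I*√18899/4760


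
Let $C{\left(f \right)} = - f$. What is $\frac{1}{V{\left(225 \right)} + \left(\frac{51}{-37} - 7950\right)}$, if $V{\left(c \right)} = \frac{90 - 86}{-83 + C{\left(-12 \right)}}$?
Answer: $- \frac{2627}{20888419} \approx -0.00012576$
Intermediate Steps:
$V{\left(c \right)} = - \frac{4}{71}$ ($V{\left(c \right)} = \frac{90 - 86}{-83 - -12} = \frac{4}{-83 + 12} = \frac{4}{-71} = 4 \left(- \frac{1}{71}\right) = - \frac{4}{71}$)
$\frac{1}{V{\left(225 \right)} + \left(\frac{51}{-37} - 7950\right)} = \frac{1}{- \frac{4}{71} + \left(\frac{51}{-37} - 7950\right)} = \frac{1}{- \frac{4}{71} + \left(51 \left(- \frac{1}{37}\right) - 7950\right)} = \frac{1}{- \frac{4}{71} - \frac{294201}{37}} = \frac{1}{- \frac{20888419}{2627}} = - \frac{2627}{20888419}$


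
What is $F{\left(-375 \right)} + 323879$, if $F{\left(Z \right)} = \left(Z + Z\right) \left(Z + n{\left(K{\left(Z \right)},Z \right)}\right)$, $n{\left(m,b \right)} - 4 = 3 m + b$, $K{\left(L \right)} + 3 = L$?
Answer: $1733879$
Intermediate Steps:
$K{\left(L \right)} = -3 + L$
$n{\left(m,b \right)} = 4 + b + 3 m$ ($n{\left(m,b \right)} = 4 + \left(3 m + b\right) = 4 + \left(b + 3 m\right) = 4 + b + 3 m$)
$F{\left(Z \right)} = 2 Z \left(-5 + 5 Z\right)$ ($F{\left(Z \right)} = \left(Z + Z\right) \left(Z + \left(4 + Z + 3 \left(-3 + Z\right)\right)\right) = 2 Z \left(Z + \left(4 + Z + \left(-9 + 3 Z\right)\right)\right) = 2 Z \left(Z + \left(-5 + 4 Z\right)\right) = 2 Z \left(-5 + 5 Z\right)$)
$F{\left(-375 \right)} + 323879 = 10 \left(-375\right) \left(-1 - 375\right) + 323879 = 10 \left(-375\right) \left(-376\right) + 323879 = 1410000 + 323879 = 1733879$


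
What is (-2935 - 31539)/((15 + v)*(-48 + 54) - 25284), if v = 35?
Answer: 17237/12492 ≈ 1.3798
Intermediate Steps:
(-2935 - 31539)/((15 + v)*(-48 + 54) - 25284) = (-2935 - 31539)/((15 + 35)*(-48 + 54) - 25284) = -34474/(50*6 - 25284) = -34474/(300 - 25284) = -34474/(-24984) = -34474*(-1/24984) = 17237/12492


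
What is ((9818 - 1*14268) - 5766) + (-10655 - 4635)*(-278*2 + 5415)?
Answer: -74304326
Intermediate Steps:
((9818 - 1*14268) - 5766) + (-10655 - 4635)*(-278*2 + 5415) = ((9818 - 14268) - 5766) - 15290*(-556 + 5415) = (-4450 - 5766) - 15290*4859 = -10216 - 74294110 = -74304326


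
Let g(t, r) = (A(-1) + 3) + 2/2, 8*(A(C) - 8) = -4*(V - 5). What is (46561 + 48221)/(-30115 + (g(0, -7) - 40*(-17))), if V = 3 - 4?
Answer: -47391/14710 ≈ -3.2217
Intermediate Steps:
V = -1
A(C) = 11 (A(C) = 8 + (-4*(-1 - 5))/8 = 8 + (-4*(-6))/8 = 8 + (⅛)*24 = 8 + 3 = 11)
g(t, r) = 15 (g(t, r) = (11 + 3) + 2/2 = 14 + 2*(½) = 14 + 1 = 15)
(46561 + 48221)/(-30115 + (g(0, -7) - 40*(-17))) = (46561 + 48221)/(-30115 + (15 - 40*(-17))) = 94782/(-30115 + (15 + 680)) = 94782/(-30115 + 695) = 94782/(-29420) = 94782*(-1/29420) = -47391/14710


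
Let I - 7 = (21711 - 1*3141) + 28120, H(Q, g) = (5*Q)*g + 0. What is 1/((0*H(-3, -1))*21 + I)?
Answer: 1/46697 ≈ 2.1415e-5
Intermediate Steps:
H(Q, g) = 5*Q*g (H(Q, g) = 5*Q*g + 0 = 5*Q*g)
I = 46697 (I = 7 + ((21711 - 1*3141) + 28120) = 7 + ((21711 - 3141) + 28120) = 7 + (18570 + 28120) = 7 + 46690 = 46697)
1/((0*H(-3, -1))*21 + I) = 1/((0*(5*(-3)*(-1)))*21 + 46697) = 1/((0*15)*21 + 46697) = 1/(0*21 + 46697) = 1/(0 + 46697) = 1/46697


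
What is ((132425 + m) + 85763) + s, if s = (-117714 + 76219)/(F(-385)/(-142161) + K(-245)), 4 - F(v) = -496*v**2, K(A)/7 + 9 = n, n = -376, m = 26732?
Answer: 111847024745775/456643499 ≈ 2.4493e+5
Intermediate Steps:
K(A) = -2695 (K(A) = -63 + 7*(-376) = -63 - 2632 = -2695)
F(v) = 4 + 496*v**2 (F(v) = 4 - (-496)*v**2 = 4 + 496*v**2)
s = 5898970695/456643499 (s = (-117714 + 76219)/((4 + 496*(-385)**2)/(-142161) - 2695) = -41495/((4 + 496*148225)*(-1/142161) - 2695) = -41495/((4 + 73519600)*(-1/142161) - 2695) = -41495/(73519604*(-1/142161) - 2695) = -41495/(-73519604/142161 - 2695) = -41495/(-456643499/142161) = -41495*(-142161/456643499) = 5898970695/456643499 ≈ 12.918)
((132425 + m) + 85763) + s = ((132425 + 26732) + 85763) + 5898970695/456643499 = (159157 + 85763) + 5898970695/456643499 = 244920 + 5898970695/456643499 = 111847024745775/456643499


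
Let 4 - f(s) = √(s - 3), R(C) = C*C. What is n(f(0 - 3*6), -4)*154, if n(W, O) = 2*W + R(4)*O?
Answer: -8624 - 308*I*√21 ≈ -8624.0 - 1411.4*I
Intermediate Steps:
R(C) = C²
f(s) = 4 - √(-3 + s) (f(s) = 4 - √(s - 3) = 4 - √(-3 + s))
n(W, O) = 2*W + 16*O (n(W, O) = 2*W + 4²*O = 2*W + 16*O)
n(f(0 - 3*6), -4)*154 = (2*(4 - √(-3 + (0 - 3*6))) + 16*(-4))*154 = (2*(4 - √(-3 + (0 - 18))) - 64)*154 = (2*(4 - √(-3 - 18)) - 64)*154 = (2*(4 - √(-21)) - 64)*154 = (2*(4 - I*√21) - 64)*154 = ((8 - 2*I*√21) - 64)*154 = (-56 - 2*I*√21)*154 = -8624 - 308*I*√21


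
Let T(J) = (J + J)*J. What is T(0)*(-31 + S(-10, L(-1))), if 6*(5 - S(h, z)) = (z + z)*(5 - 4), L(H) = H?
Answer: 0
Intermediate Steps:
T(J) = 2*J² (T(J) = (2*J)*J = 2*J²)
S(h, z) = 5 - z/3 (S(h, z) = 5 - (z + z)*(5 - 4)/6 = 5 - 2*z/6 = 5 - z/3)
T(0)*(-31 + S(-10, L(-1))) = (2*0²)*(-31 + (5 - ⅓*(-1))) = (2*0)*(-31 + (5 + ⅓)) = 0*(-31 + 16/3) = 0*(-77/3) = 0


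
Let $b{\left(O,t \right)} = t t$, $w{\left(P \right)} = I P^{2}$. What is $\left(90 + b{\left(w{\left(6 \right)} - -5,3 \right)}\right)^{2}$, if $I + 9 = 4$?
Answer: $9801$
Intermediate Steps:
$I = -5$ ($I = -9 + 4 = -5$)
$w{\left(P \right)} = - 5 P^{2}$
$b{\left(O,t \right)} = t^{2}$
$\left(90 + b{\left(w{\left(6 \right)} - -5,3 \right)}\right)^{2} = \left(90 + 3^{2}\right)^{2} = \left(90 + 9\right)^{2} = 99^{2} = 9801$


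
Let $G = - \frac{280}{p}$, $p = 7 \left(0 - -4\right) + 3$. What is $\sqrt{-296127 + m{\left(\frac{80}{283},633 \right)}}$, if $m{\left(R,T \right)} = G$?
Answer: $\frac{i \sqrt{284586727}}{31} \approx 544.18 i$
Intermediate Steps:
$p = 31$ ($p = 7 \left(0 + 4\right) + 3 = 7 \cdot 4 + 3 = 28 + 3 = 31$)
$G = - \frac{280}{31} \approx -9.0323$
$m{\left(R,T \right)} = - \frac{280}{31}$
$\sqrt{-296127 + m{\left(\frac{80}{283},633 \right)}} = \sqrt{-296127 - \frac{280}{31}} = \sqrt{- \frac{9180217}{31}} = \frac{i \sqrt{284586727}}{31}$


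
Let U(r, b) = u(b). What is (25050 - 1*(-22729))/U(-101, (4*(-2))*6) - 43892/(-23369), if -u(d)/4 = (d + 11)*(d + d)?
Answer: -492929915/332026752 ≈ -1.4846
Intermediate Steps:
u(d) = -8*d*(11 + d) (u(d) = -4*(d + 11)*(d + d) = -4*(11 + d)*2*d = -8*d*(11 + d))
U(r, b) = -8*b*(11 + b)
(25050 - 1*(-22729))/U(-101, (4*(-2))*6) - 43892/(-23369) = (25050 - 1*(-22729))/((-8*(4*(-2))*6*(11 + (4*(-2))*6))) - 43892/(-23369) = (25050 + 22729)/((-8*(-8*6)*(11 - 8*6))) - 43892*(-1/23369) = 47779/((-8*(-48)*(11 - 48))) + 43892/23369 = 47779/((-8*(-48)*(-37))) + 43892/23369 = 47779/(-14208) + 43892/23369 = 47779*(-1/14208) + 43892/23369 = -47779/14208 + 43892/23369 = -492929915/332026752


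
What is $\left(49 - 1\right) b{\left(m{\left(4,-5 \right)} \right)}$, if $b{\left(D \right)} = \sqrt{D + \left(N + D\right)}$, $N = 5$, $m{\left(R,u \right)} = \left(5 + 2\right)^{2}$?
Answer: $48 \sqrt{103} \approx 487.15$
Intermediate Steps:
$m{\left(R,u \right)} = 49$ ($m{\left(R,u \right)} = 7^{2} = 49$)
$b{\left(D \right)} = \sqrt{5 + 2 D}$ ($b{\left(D \right)} = \sqrt{D + \left(5 + D\right)} = \sqrt{5 + 2 D}$)
$\left(49 - 1\right) b{\left(m{\left(4,-5 \right)} \right)} = \left(49 - 1\right) \sqrt{5 + 2 \cdot 49} = 48 \sqrt{5 + 98} = 48 \sqrt{103}$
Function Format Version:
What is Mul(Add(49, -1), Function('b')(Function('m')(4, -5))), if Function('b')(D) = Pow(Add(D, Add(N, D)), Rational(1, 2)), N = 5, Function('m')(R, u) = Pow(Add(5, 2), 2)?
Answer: Mul(48, Pow(103, Rational(1, 2))) ≈ 487.15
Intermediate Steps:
Function('m')(R, u) = 49 (Function('m')(R, u) = Pow(7, 2) = 49)
Function('b')(D) = Pow(Add(5, Mul(2, D)), Rational(1, 2)) (Function('b')(D) = Pow(Add(D, Add(5, D)), Rational(1, 2)) = Pow(Add(5, Mul(2, D)), Rational(1, 2)))
Mul(Add(49, -1), Function('b')(Function('m')(4, -5))) = Mul(Add(49, -1), Pow(Add(5, Mul(2, 49)), Rational(1, 2))) = Mul(48, Pow(Add(5, 98), Rational(1, 2))) = Mul(48, Pow(103, Rational(1, 2)))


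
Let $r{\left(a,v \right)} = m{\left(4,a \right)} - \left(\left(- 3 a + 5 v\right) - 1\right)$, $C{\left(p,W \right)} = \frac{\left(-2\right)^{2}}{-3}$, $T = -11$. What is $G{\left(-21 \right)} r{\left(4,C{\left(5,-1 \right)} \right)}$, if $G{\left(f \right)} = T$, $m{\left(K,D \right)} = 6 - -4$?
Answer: $- \frac{979}{3} \approx -326.33$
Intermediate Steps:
$m{\left(K,D \right)} = 10$ ($m{\left(K,D \right)} = 6 + 4 = 10$)
$G{\left(f \right)} = -11$
$C{\left(p,W \right)} = - \frac{4}{3}$ ($C{\left(p,W \right)} = 4 \left(- \frac{1}{3}\right) = - \frac{4}{3}$)
$r{\left(a,v \right)} = 11 - 5 v + 3 a$ ($r{\left(a,v \right)} = 10 - \left(\left(- 3 a + 5 v\right) - 1\right) = 10 - \left(-1 - 3 a + 5 v\right) = 10 + \left(1 - 5 v + 3 a\right) = 11 - 5 v + 3 a$)
$G{\left(-21 \right)} r{\left(4,C{\left(5,-1 \right)} \right)} = - 11 \left(11 - - \frac{20}{3} + 3 \cdot 4\right) = - 11 \left(11 + \frac{20}{3} + 12\right) = \left(-11\right) \frac{89}{3} = - \frac{979}{3}$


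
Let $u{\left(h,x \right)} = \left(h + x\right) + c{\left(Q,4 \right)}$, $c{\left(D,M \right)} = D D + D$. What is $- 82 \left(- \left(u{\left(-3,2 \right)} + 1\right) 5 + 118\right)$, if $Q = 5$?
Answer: $2624$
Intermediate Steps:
$c{\left(D,M \right)} = D + D^{2}$ ($c{\left(D,M \right)} = D^{2} + D = D + D^{2}$)
$u{\left(h,x \right)} = 30 + h + x$ ($u{\left(h,x \right)} = \left(h + x\right) + 5 \left(1 + 5\right) = \left(h + x\right) + 5 \cdot 6 = \left(h + x\right) + 30 = 30 + h + x$)
$- 82 \left(- \left(u{\left(-3,2 \right)} + 1\right) 5 + 118\right) = - 82 \left(- \left(\left(30 - 3 + 2\right) + 1\right) 5 + 118\right) = - 82 \left(- \left(29 + 1\right) 5 + 118\right) = - 82 \left(- 30 \cdot 5 + 118\right) = - 82 \left(\left(-1\right) 150 + 118\right) = - 82 \left(-150 + 118\right) = \left(-82\right) \left(-32\right) = 2624$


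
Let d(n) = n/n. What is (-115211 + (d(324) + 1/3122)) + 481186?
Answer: 1142577073/3122 ≈ 3.6598e+5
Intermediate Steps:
d(n) = 1
(-115211 + (d(324) + 1/3122)) + 481186 = (-115211 + (1 + 1/3122)) + 481186 = (-115211 + 3123/3122) + 481186 = -359685619/3122 + 481186 = 1142577073/3122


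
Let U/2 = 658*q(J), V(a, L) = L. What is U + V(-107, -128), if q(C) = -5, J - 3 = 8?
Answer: -6708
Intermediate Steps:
J = 11 (J = 3 + 8 = 11)
U = -6580 (U = 2*(658*(-5)) = 2*(-3290) = -6580)
U + V(-107, -128) = -6580 - 128 = -6708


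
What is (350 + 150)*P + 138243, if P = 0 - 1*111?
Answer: 82743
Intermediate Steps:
P = -111 (P = 0 - 111 = -111)
(350 + 150)*P + 138243 = (350 + 150)*(-111) + 138243 = 500*(-111) + 138243 = -55500 + 138243 = 82743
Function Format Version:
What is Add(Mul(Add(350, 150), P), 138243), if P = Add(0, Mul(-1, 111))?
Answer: 82743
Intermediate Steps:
P = -111 (P = Add(0, -111) = -111)
Add(Mul(Add(350, 150), P), 138243) = Add(Mul(Add(350, 150), -111), 138243) = Add(Mul(500, -111), 138243) = Add(-55500, 138243) = 82743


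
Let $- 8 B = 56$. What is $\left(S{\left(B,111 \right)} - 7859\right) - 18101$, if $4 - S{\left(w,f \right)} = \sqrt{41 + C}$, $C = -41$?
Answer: $-25956$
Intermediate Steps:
$B = -7$ ($B = \left(- \frac{1}{8}\right) 56 = -7$)
$S{\left(w,f \right)} = 4$ ($S{\left(w,f \right)} = 4 - \sqrt{41 - 41} = 4 - \sqrt{0} = 4 - 0 = 4 + 0 = 4$)
$\left(S{\left(B,111 \right)} - 7859\right) - 18101 = \left(4 - 7859\right) - 18101 = -7855 - 18101 = -25956$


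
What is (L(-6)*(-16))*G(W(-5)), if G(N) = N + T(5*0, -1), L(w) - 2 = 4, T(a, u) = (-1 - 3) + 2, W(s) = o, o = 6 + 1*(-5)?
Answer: 96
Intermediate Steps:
o = 1 (o = 6 - 5 = 1)
W(s) = 1
T(a, u) = -2 (T(a, u) = -4 + 2 = -2)
L(w) = 6 (L(w) = 2 + 4 = 6)
G(N) = -2 + N (G(N) = N - 2 = -2 + N)
(L(-6)*(-16))*G(W(-5)) = (6*(-16))*(-2 + 1) = -96*(-1) = 96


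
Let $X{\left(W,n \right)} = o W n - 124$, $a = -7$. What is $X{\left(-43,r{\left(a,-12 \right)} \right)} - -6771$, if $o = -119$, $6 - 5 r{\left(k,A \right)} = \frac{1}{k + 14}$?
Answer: $\frac{63206}{5} \approx 12641.0$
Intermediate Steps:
$r{\left(k,A \right)} = \frac{6}{5} - \frac{1}{5 \left(14 + k\right)}$ ($r{\left(k,A \right)} = \frac{6}{5} - \frac{1}{5 \left(k + 14\right)} = \frac{6}{5} - \frac{1}{5 \left(14 + k\right)}$)
$X{\left(W,n \right)} = -124 - 119 W n$ ($X{\left(W,n \right)} = - 119 W n - 124 = -124 - 119 W n$)
$X{\left(-43,r{\left(a,-12 \right)} \right)} - -6771 = \left(-124 - - 5117 \frac{83 + 6 \left(-7\right)}{5 \left(14 - 7\right)}\right) - -6771 = \left(-124 - - 5117 \frac{83 - 42}{5 \cdot 7}\right) + 6771 = \left(-124 - - 5117 \cdot \frac{1}{5} \cdot \frac{1}{7} \cdot 41\right) + 6771 = \left(-124 - \left(-5117\right) \frac{41}{35}\right) + 6771 = \left(-124 + \frac{29971}{5}\right) + 6771 = \frac{29351}{5} + 6771 = \frac{63206}{5}$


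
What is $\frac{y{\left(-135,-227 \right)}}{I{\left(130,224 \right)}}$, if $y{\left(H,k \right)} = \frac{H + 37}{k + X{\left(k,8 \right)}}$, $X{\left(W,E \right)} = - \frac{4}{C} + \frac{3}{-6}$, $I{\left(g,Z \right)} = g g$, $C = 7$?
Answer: $\frac{343}{13490425} \approx 2.5425 \cdot 10^{-5}$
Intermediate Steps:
$I{\left(g,Z \right)} = g^{2}$
$X{\left(W,E \right)} = - \frac{15}{14}$ ($X{\left(W,E \right)} = - \frac{4}{7} + \frac{3}{-6} = \left(-4\right) \frac{1}{7} + 3 \left(- \frac{1}{6}\right) = - \frac{4}{7} - \frac{1}{2} = - \frac{15}{14}$)
$y{\left(H,k \right)} = \frac{37 + H}{- \frac{15}{14} + k}$ ($y{\left(H,k \right)} = \frac{H + 37}{k - \frac{15}{14}} = \frac{37 + H}{- \frac{15}{14} + k}$)
$\frac{y{\left(-135,-227 \right)}}{I{\left(130,224 \right)}} = \frac{14 \frac{1}{-15 + 14 \left(-227\right)} \left(37 - 135\right)}{130^{2}} = \frac{14 \frac{1}{-15 - 3178} \left(-98\right)}{16900} = 14 \frac{1}{-3193} \left(-98\right) \frac{1}{16900} = 14 \left(- \frac{1}{3193}\right) \left(-98\right) \frac{1}{16900} = \frac{1372}{3193} \cdot \frac{1}{16900} = \frac{343}{13490425}$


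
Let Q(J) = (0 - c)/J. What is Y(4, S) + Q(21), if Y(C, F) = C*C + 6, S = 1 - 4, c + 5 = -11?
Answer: 478/21 ≈ 22.762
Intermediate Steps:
c = -16 (c = -5 - 11 = -16)
Q(J) = 16/J (Q(J) = (0 - 1*(-16))/J = (0 + 16)/J = 16/J)
S = -3
Y(C, F) = 6 + C² (Y(C, F) = C² + 6 = 6 + C²)
Y(4, S) + Q(21) = (6 + 4²) + 16/21 = (6 + 16) + 16*(1/21) = 22 + 16/21 = 478/21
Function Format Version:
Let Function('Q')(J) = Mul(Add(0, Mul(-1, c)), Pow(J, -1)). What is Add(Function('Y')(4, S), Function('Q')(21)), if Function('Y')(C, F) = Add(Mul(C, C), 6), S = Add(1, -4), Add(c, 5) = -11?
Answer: Rational(478, 21) ≈ 22.762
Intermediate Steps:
c = -16 (c = Add(-5, -11) = -16)
Function('Q')(J) = Mul(16, Pow(J, -1)) (Function('Q')(J) = Mul(Add(0, Mul(-1, -16)), Pow(J, -1)) = Mul(Add(0, 16), Pow(J, -1)) = Mul(16, Pow(J, -1)))
S = -3
Function('Y')(C, F) = Add(6, Pow(C, 2)) (Function('Y')(C, F) = Add(Pow(C, 2), 6) = Add(6, Pow(C, 2)))
Add(Function('Y')(4, S), Function('Q')(21)) = Add(Add(6, Pow(4, 2)), Mul(16, Pow(21, -1))) = Add(Add(6, 16), Mul(16, Rational(1, 21))) = Add(22, Rational(16, 21)) = Rational(478, 21)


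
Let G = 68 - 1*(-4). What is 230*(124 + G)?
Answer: 45080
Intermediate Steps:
G = 72 (G = 68 + 4 = 72)
230*(124 + G) = 230*(124 + 72) = 230*196 = 45080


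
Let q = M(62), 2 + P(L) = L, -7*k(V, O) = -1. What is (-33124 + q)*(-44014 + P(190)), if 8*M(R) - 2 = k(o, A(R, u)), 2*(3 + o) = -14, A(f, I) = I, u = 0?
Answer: 40647059177/28 ≈ 1.4517e+9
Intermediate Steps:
o = -10 (o = -3 + (1/2)*(-14) = -3 - 7 = -10)
k(V, O) = 1/7 (k(V, O) = -1/7*(-1) = 1/7)
M(R) = 15/56 (M(R) = 1/4 + (1/8)*(1/7) = 1/4 + 1/56 = 15/56)
P(L) = -2 + L
q = 15/56 ≈ 0.26786
(-33124 + q)*(-44014 + P(190)) = (-33124 + 15/56)*(-44014 + (-2 + 190)) = -1854929*(-44014 + 188)/56 = -1854929/56*(-43826) = 40647059177/28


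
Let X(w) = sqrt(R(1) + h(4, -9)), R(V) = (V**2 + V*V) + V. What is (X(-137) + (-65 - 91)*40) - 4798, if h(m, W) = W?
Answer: -11038 + I*sqrt(6) ≈ -11038.0 + 2.4495*I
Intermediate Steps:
R(V) = V + 2*V**2 (R(V) = (V**2 + V**2) + V = 2*V**2 + V = V + 2*V**2)
X(w) = I*sqrt(6) (X(w) = sqrt(1*(1 + 2*1) - 9) = sqrt(1*(1 + 2) - 9) = sqrt(1*3 - 9) = sqrt(3 - 9) = sqrt(-6) = I*sqrt(6))
(X(-137) + (-65 - 91)*40) - 4798 = (I*sqrt(6) + (-65 - 91)*40) - 4798 = (I*sqrt(6) - 156*40) - 4798 = (I*sqrt(6) - 6240) - 4798 = (-6240 + I*sqrt(6)) - 4798 = -11038 + I*sqrt(6)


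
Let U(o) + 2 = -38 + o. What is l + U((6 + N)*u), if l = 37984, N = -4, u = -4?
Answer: 37936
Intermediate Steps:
U(o) = -40 + o (U(o) = -2 + (-38 + o) = -40 + o)
l + U((6 + N)*u) = 37984 + (-40 + (6 - 4)*(-4)) = 37984 + (-40 + 2*(-4)) = 37984 + (-40 - 8) = 37984 - 48 = 37936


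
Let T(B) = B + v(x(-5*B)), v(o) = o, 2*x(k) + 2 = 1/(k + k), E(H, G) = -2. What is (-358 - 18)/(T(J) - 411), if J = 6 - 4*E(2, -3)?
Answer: 105280/111441 ≈ 0.94472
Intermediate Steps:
x(k) = -1 + 1/(4*k) (x(k) = -1 + 1/(2*(k + k)) = -1 + 1/(2*((2*k))) = -1 + (1/(2*k))/2 = -1 + 1/(4*k))
J = 14 (J = 6 - 4*(-2) = 6 + 8 = 14)
T(B) = B - (¼ + 5*B)/(5*B) (T(B) = B + (¼ - (-5)*B)/((-5*B)) = B + (-1/(5*B))*(¼ + 5*B) = B - (¼ + 5*B)/(5*B))
(-358 - 18)/(T(J) - 411) = (-358 - 18)/((-1 + 14 - 1/20/14) - 411) = -376/((-1 + 14 - 1/20*1/14) - 411) = -376/((-1 + 14 - 1/280) - 411) = -376/(3639/280 - 411) = -376/(-111441/280) = -376*(-280/111441) = 105280/111441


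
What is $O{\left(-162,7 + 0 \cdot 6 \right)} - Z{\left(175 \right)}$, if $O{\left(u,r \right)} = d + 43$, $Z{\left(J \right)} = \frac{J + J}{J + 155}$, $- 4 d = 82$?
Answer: $\frac{1415}{66} \approx 21.439$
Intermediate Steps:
$d = - \frac{41}{2}$ ($d = \left(- \frac{1}{4}\right) 82 = - \frac{41}{2} \approx -20.5$)
$Z{\left(J \right)} = \frac{2 J}{155 + J}$
$O{\left(u,r \right)} = \frac{45}{2}$ ($O{\left(u,r \right)} = - \frac{41}{2} + 43 = \frac{45}{2}$)
$O{\left(-162,7 + 0 \cdot 6 \right)} - Z{\left(175 \right)} = \frac{45}{2} - 2 \cdot 175 \frac{1}{155 + 175} = \frac{45}{2} - 2 \cdot 175 \cdot \frac{1}{330} = \frac{45}{2} - \frac{35}{33} = \frac{1415}{66}$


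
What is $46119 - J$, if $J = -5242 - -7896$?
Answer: $43465$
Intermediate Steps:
$J = 2654$ ($J = -5242 + 7896 = 2654$)
$46119 - J = 46119 - 2654 = 43465$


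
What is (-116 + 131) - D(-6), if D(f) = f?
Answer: 21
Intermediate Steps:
(-116 + 131) - D(-6) = (-116 + 131) - 1*(-6) = 15 + 6 = 21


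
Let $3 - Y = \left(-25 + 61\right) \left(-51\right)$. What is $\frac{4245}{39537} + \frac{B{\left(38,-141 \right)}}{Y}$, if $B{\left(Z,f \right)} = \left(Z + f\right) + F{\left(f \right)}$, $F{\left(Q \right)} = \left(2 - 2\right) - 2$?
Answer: $\frac{406130}{8078727} \approx 0.050272$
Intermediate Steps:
$F{\left(Q \right)} = -2$ ($F{\left(Q \right)} = 0 - 2 = -2$)
$Y = 1839$ ($Y = 3 - \left(-25 + 61\right) \left(-51\right) = 3 - 36 \left(-51\right) = 3 - -1836 = 3 + 1836 = 1839$)
$B{\left(Z,f \right)} = -2 + Z + f$ ($B{\left(Z,f \right)} = \left(Z + f\right) - 2 = -2 + Z + f$)
$\frac{4245}{39537} + \frac{B{\left(38,-141 \right)}}{Y} = \frac{4245}{39537} + \frac{-2 + 38 - 141}{1839} = 4245 \cdot \frac{1}{39537} - \frac{35}{613} = \frac{1415}{13179} - \frac{35}{613} = \frac{406130}{8078727}$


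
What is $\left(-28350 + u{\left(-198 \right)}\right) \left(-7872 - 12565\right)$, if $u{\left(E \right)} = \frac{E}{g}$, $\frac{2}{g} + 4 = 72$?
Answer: $716970834$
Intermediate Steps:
$g = \frac{1}{34}$ ($g = \frac{2}{-4 + 72} = \frac{2}{68} = 2 \cdot \frac{1}{68} = \frac{1}{34} \approx 0.029412$)
$u{\left(E \right)} = 34 E$ ($u{\left(E \right)} = E \frac{1}{\frac{1}{34}} = E 34 = 34 E$)
$\left(-28350 + u{\left(-198 \right)}\right) \left(-7872 - 12565\right) = \left(-28350 + 34 \left(-198\right)\right) \left(-7872 - 12565\right) = \left(-28350 - 6732\right) \left(-20437\right) = \left(-35082\right) \left(-20437\right) = 716970834$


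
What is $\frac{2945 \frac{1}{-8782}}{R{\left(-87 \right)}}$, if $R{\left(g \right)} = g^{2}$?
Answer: $- \frac{2945}{66470958} \approx -4.4305 \cdot 10^{-5}$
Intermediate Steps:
$\frac{2945 \frac{1}{-8782}}{R{\left(-87 \right)}} = \frac{2945 \frac{1}{-8782}}{\left(-87\right)^{2}} = \frac{2945 \left(- \frac{1}{8782}\right)}{7569} = \left(- \frac{2945}{8782}\right) \frac{1}{7569} = - \frac{2945}{66470958}$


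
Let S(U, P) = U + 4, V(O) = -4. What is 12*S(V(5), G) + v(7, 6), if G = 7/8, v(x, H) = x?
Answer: 7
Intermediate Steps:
G = 7/8 (G = 7*(1/8) = 7/8 ≈ 0.87500)
S(U, P) = 4 + U
12*S(V(5), G) + v(7, 6) = 12*(4 - 4) + 7 = 12*0 + 7 = 0 + 7 = 7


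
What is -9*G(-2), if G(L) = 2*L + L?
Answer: 54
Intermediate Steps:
G(L) = 3*L
-9*G(-2) = -27*(-2) = -9*(-6) = 54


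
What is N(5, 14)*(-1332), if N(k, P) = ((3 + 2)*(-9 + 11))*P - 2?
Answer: -183816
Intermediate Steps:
N(k, P) = -2 + 10*P (N(k, P) = (5*2)*P - 2 = 10*P - 2 = -2 + 10*P)
N(5, 14)*(-1332) = (-2 + 10*14)*(-1332) = (-2 + 140)*(-1332) = 138*(-1332) = -183816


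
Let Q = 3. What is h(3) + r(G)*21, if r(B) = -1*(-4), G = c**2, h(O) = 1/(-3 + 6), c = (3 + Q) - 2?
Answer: 253/3 ≈ 84.333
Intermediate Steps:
c = 4 (c = (3 + 3) - 2 = 6 - 2 = 4)
h(O) = 1/3
G = 16 (G = 4**2 = 16)
r(B) = 4
h(3) + r(G)*21 = 1/3 + 4*21 = 1/3 + 84 = 253/3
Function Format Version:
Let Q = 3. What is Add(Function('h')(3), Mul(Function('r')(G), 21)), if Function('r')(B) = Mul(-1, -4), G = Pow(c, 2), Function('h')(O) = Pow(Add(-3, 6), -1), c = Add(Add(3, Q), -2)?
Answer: Rational(253, 3) ≈ 84.333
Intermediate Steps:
c = 4 (c = Add(Add(3, 3), -2) = Add(6, -2) = 4)
Function('h')(O) = Rational(1, 3) (Function('h')(O) = Pow(3, -1) = Rational(1, 3))
G = 16 (G = Pow(4, 2) = 16)
Function('r')(B) = 4
Add(Function('h')(3), Mul(Function('r')(G), 21)) = Add(Rational(1, 3), Mul(4, 21)) = Add(Rational(1, 3), 84) = Rational(253, 3)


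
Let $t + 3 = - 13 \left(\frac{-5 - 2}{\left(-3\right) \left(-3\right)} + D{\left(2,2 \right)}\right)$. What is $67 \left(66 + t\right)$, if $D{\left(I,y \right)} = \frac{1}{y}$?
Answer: $\frac{80333}{18} \approx 4462.9$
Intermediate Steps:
$t = \frac{11}{18}$ ($t = -3 - 13 \left(\frac{-5 - 2}{\left(-3\right) \left(-3\right)} + \frac{1}{2}\right) = -3 - 13 \left(- \frac{7}{9} + \frac{1}{2}\right) = -3 - - \frac{65}{18} = -3 + \frac{65}{18} = \frac{11}{18} \approx 0.61111$)
$67 \left(66 + t\right) = 67 \left(66 + \frac{11}{18}\right) = 67 \cdot \frac{1199}{18} = \frac{80333}{18}$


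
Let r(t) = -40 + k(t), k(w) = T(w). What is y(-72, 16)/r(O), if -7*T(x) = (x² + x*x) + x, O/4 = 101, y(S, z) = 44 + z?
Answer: -105/81779 ≈ -0.0012839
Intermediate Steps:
O = 404 (O = 4*101 = 404)
T(x) = -2*x²/7 - x/7 (T(x) = -((x² + x*x) + x)/7 = -((x² + x²) + x)/7 = -(2*x² + x)/7 = -(x + 2*x²)/7 = -2*x²/7 - x/7)
k(w) = -w*(1 + 2*w)/7
r(t) = -40 - t*(1 + 2*t)/7
y(-72, 16)/r(O) = (44 + 16)/(-40 - ⅐*404*(1 + 2*404)) = 60/(-40 - ⅐*404*(1 + 808)) = 60/(-40 - ⅐*404*809) = 60/(-40 - 326836/7) = 60/(-327116/7) = 60*(-7/327116) = -105/81779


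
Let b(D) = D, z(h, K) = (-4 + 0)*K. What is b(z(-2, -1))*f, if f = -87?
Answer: -348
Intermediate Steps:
z(h, K) = -4*K
b(z(-2, -1))*f = -4*(-1)*(-87) = 4*(-87) = -348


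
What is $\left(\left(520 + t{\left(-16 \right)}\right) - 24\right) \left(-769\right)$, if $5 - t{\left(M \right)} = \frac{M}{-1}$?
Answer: $-372965$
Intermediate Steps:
$t{\left(M \right)} = 5 + M$ ($t{\left(M \right)} = 5 - \frac{M}{-1} = 5 - M \left(-1\right) = 5 - - M = 5 + M$)
$\left(\left(520 + t{\left(-16 \right)}\right) - 24\right) \left(-769\right) = \left(\left(520 + \left(5 - 16\right)\right) - 24\right) \left(-769\right) = \left(\left(520 - 11\right) - 24\right) \left(-769\right) = \left(509 - 24\right) \left(-769\right) = 485 \left(-769\right) = -372965$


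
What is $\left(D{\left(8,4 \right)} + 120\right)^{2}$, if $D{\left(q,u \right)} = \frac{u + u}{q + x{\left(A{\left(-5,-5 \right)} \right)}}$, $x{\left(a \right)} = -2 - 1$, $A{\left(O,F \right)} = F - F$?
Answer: $\frac{369664}{25} \approx 14787.0$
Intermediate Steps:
$A{\left(O,F \right)} = 0$
$x{\left(a \right)} = -3$ ($x{\left(a \right)} = -2 - 1 = -3$)
$D{\left(q,u \right)} = \frac{2 u}{-3 + q}$ ($D{\left(q,u \right)} = \frac{u + u}{q - 3} = \frac{2 u}{-3 + q}$)
$\left(D{\left(8,4 \right)} + 120\right)^{2} = \left(2 \cdot 4 \frac{1}{-3 + 8} + 120\right)^{2} = \left(2 \cdot 4 \cdot \frac{1}{5} + 120\right)^{2} = \left(\frac{8}{5} + 120\right)^{2} = \left(\frac{608}{5}\right)^{2} = \frac{369664}{25}$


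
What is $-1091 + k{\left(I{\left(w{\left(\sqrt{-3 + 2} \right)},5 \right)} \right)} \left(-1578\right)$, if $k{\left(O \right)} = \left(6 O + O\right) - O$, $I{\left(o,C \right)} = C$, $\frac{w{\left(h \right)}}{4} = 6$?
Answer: $-48431$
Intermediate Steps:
$w{\left(h \right)} = 24$ ($w{\left(h \right)} = 4 \cdot 6 = 24$)
$k{\left(O \right)} = 6 O$ ($k{\left(O \right)} = 7 O - O = 6 O$)
$-1091 + k{\left(I{\left(w{\left(\sqrt{-3 + 2} \right)},5 \right)} \right)} \left(-1578\right) = -1091 + 6 \cdot 5 \left(-1578\right) = -1091 + 30 \left(-1578\right) = -1091 - 47340 = -48431$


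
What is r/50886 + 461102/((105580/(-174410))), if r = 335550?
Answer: -34102144935596/44771199 ≈ -7.6170e+5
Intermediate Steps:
r/50886 + 461102/((105580/(-174410))) = 335550/50886 + 461102/((105580/(-174410))) = 335550*(1/50886) + 461102/((105580*(-1/174410))) = 55925/8481 + 461102/(-10558/17441) = 55925/8481 + 461102*(-17441/10558) = 55925/8481 - 4021039991/5279 = -34102144935596/44771199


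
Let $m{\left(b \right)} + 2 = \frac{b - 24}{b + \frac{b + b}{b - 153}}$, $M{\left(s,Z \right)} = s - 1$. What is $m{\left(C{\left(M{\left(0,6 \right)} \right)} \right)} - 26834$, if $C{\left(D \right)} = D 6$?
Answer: $- \frac{4212457}{157} \approx -26831.0$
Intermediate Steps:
$M{\left(s,Z \right)} = -1 + s$
$C{\left(D \right)} = 6 D$
$m{\left(b \right)} = -2 + \frac{-24 + b}{b + \frac{2 b}{-153 + b}}$ ($m{\left(b \right)} = -2 + \frac{b - 24}{b + \frac{b + b}{b - 153}} = -2 + \frac{-24 + b}{b + \frac{2 b}{-153 + b}}$)
$m{\left(C{\left(M{\left(0,6 \right)} \right)} \right)} - 26834 = \frac{3672 - \left(6 \left(-1 + 0\right)\right)^{2} + 125 \cdot 6 \left(-1 + 0\right)}{6 \left(-1 + 0\right) \left(-151 + 6 \left(-1 + 0\right)\right)} - 26834 = \frac{3672 - \left(6 \left(-1\right)\right)^{2} + 125 \cdot 6 \left(-1\right)}{6 \left(-1\right) \left(-151 + 6 \left(-1\right)\right)} - 26834 = \frac{3672 - \left(-6\right)^{2} + 125 \left(-6\right)}{\left(-6\right) \left(-151 - 6\right)} - 26834 = - \frac{3672 - 36 - 750}{6 \left(-157\right)} - 26834 = \left(- \frac{1}{6}\right) \left(- \frac{1}{157}\right) \left(3672 - 36 - 750\right) - 26834 = \left(- \frac{1}{6}\right) \left(- \frac{1}{157}\right) 2886 - 26834 = \frac{481}{157} - 26834 = - \frac{4212457}{157}$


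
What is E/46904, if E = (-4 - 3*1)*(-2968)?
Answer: 2597/5863 ≈ 0.44295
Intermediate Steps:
E = 20776 (E = (-4 - 3)*(-2968) = -7*(-2968) = 20776)
E/46904 = 20776/46904 = 20776*(1/46904) = 2597/5863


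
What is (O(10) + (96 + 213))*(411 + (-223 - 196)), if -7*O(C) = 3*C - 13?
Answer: -17168/7 ≈ -2452.6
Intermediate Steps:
O(C) = 13/7 - 3*C/7 (O(C) = -(3*C - 13)/7 = -(-13 + 3*C)/7 = 13/7 - 3*C/7)
(O(10) + (96 + 213))*(411 + (-223 - 196)) = ((13/7 - 3/7*10) + (96 + 213))*(411 + (-223 - 196)) = ((13/7 - 30/7) + 309)*(411 - 419) = (-17/7 + 309)*(-8) = (2146/7)*(-8) = -17168/7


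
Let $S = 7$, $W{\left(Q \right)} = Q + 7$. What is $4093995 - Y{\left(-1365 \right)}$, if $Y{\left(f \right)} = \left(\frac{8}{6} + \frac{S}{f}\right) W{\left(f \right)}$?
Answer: $\frac{798680747}{195} \approx 4.0958 \cdot 10^{6}$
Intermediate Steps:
$W{\left(Q \right)} = 7 + Q$
$Y{\left(f \right)} = \left(7 + f\right) \left(\frac{4}{3} + \frac{7}{f}\right)$ ($Y{\left(f \right)} = \left(\frac{8}{6} + \frac{7}{f}\right) \left(7 + f\right) = \left(8 \cdot \frac{1}{6} + \frac{7}{f}\right) \left(7 + f\right) = \left(\frac{4}{3} + \frac{7}{f}\right) \left(7 + f\right) = \left(7 + f\right) \left(\frac{4}{3} + \frac{7}{f}\right)$)
$4093995 - Y{\left(-1365 \right)} = 4093995 - \frac{\left(7 - 1365\right) \left(21 + 4 \left(-1365\right)\right)}{3 \left(-1365\right)} = 4093995 - \frac{1}{3} \left(- \frac{1}{1365}\right) \left(-1358\right) \left(21 - 5460\right) = 4093995 - \frac{1}{3} \left(- \frac{1}{1365}\right) \left(-1358\right) \left(-5439\right) = 4093995 - - \frac{351722}{195} = 4093995 + \frac{351722}{195} = \frac{798680747}{195}$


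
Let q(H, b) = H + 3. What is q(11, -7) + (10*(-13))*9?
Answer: -1156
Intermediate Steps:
q(H, b) = 3 + H
q(11, -7) + (10*(-13))*9 = (3 + 11) + (10*(-13))*9 = 14 - 130*9 = 14 - 1170 = -1156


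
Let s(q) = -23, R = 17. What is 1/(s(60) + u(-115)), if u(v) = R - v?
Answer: 1/109 ≈ 0.0091743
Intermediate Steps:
u(v) = 17 - v
1/(s(60) + u(-115)) = 1/(-23 + (17 - 1*(-115))) = 1/(-23 + (17 + 115)) = 1/(-23 + 132) = 1/109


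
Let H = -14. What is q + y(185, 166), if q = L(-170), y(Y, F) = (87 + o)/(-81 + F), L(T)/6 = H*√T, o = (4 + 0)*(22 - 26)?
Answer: 71/85 - 84*I*√170 ≈ 0.83529 - 1095.2*I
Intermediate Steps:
o = -16 (o = 4*(-4) = -16)
L(T) = -84*√T (L(T) = 6*(-14*√T) = -84*√T)
y(Y, F) = 71/(-81 + F) (y(Y, F) = (87 - 16)/(-81 + F) = 71/(-81 + F))
q = -84*I*√170 ≈ -1095.2*I
q + y(185, 166) = -84*I*√170 + 71/(-81 + 166) = -84*I*√170 + 71/85 = 71/85 - 84*I*√170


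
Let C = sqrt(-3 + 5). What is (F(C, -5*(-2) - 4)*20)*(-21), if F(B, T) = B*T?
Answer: -2520*sqrt(2) ≈ -3563.8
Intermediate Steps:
C = sqrt(2) ≈ 1.4142
(F(C, -5*(-2) - 4)*20)*(-21) = ((sqrt(2)*(-5*(-2) - 4))*20)*(-21) = ((sqrt(2)*(10 - 4))*20)*(-21) = ((sqrt(2)*6)*20)*(-21) = ((6*sqrt(2))*20)*(-21) = (120*sqrt(2))*(-21) = -2520*sqrt(2)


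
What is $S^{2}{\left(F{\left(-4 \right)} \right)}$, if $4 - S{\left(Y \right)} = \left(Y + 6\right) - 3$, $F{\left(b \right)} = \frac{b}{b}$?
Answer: $0$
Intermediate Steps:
$F{\left(b \right)} = 1$
$S{\left(Y \right)} = 1 - Y$ ($S{\left(Y \right)} = 4 - \left(\left(Y + 6\right) - 3\right) = 4 - \left(\left(6 + Y\right) - 3\right) = 4 - \left(3 + Y\right) = 1 - Y$)
$S^{2}{\left(F{\left(-4 \right)} \right)} = \left(1 - 1\right)^{2} = 0^{2} = 0$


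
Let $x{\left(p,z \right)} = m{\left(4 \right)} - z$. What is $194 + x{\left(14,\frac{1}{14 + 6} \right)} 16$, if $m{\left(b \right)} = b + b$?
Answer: $\frac{1606}{5} \approx 321.2$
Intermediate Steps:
$m{\left(b \right)} = 2 b$
$x{\left(p,z \right)} = 8 - z$ ($x{\left(p,z \right)} = 2 \cdot 4 - z = 8 - z$)
$194 + x{\left(14,\frac{1}{14 + 6} \right)} 16 = 194 + \left(8 - \frac{1}{14 + 6}\right) 16 = 194 + \left(8 - \frac{1}{20}\right) 16 = 194 + \frac{159}{20} \cdot 16 = 194 + \frac{636}{5} = \frac{1606}{5}$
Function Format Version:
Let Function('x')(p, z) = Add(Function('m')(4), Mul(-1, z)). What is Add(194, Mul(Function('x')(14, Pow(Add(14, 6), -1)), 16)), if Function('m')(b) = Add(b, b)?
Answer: Rational(1606, 5) ≈ 321.20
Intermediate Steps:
Function('m')(b) = Mul(2, b)
Function('x')(p, z) = Add(8, Mul(-1, z)) (Function('x')(p, z) = Add(Mul(2, 4), Mul(-1, z)) = Add(8, Mul(-1, z)))
Add(194, Mul(Function('x')(14, Pow(Add(14, 6), -1)), 16)) = Add(194, Mul(Add(8, Mul(-1, Pow(Add(14, 6), -1))), 16)) = Add(194, Mul(Add(8, Mul(-1, Pow(20, -1))), 16)) = Add(194, Mul(Add(8, Mul(-1, Rational(1, 20))), 16)) = Add(194, Mul(Add(8, Rational(-1, 20)), 16)) = Add(194, Mul(Rational(159, 20), 16)) = Add(194, Rational(636, 5)) = Rational(1606, 5)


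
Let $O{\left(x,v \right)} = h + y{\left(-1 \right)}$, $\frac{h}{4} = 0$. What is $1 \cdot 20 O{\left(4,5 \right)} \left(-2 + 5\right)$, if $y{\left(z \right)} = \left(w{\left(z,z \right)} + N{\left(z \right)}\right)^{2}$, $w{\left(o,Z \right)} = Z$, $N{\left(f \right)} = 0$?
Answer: $60$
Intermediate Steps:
$h = 0$ ($h = 4 \cdot 0 = 0$)
$y{\left(z \right)} = z^{2}$ ($y{\left(z \right)} = \left(z + 0\right)^{2} = z^{2}$)
$O{\left(x,v \right)} = 1$ ($O{\left(x,v \right)} = 0 + \left(-1\right)^{2} = 0 + 1 = 1$)
$1 \cdot 20 O{\left(4,5 \right)} \left(-2 + 5\right) = 1 \cdot 20 \cdot 1 \left(-2 + 5\right) = 20 \cdot 1 \cdot 3 = 20 \cdot 3 = 60$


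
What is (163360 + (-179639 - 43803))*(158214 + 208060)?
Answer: -22006474468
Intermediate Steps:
(163360 + (-179639 - 43803))*(158214 + 208060) = (163360 - 223442)*366274 = -60082*366274 = -22006474468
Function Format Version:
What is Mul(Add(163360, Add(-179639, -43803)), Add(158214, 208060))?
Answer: -22006474468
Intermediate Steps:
Mul(Add(163360, Add(-179639, -43803)), Add(158214, 208060)) = Mul(Add(163360, -223442), 366274) = Mul(-60082, 366274) = -22006474468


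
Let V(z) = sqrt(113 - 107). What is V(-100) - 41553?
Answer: -41553 + sqrt(6) ≈ -41551.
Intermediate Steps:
V(z) = sqrt(6)
V(-100) - 41553 = sqrt(6) - 41553 = -41553 + sqrt(6)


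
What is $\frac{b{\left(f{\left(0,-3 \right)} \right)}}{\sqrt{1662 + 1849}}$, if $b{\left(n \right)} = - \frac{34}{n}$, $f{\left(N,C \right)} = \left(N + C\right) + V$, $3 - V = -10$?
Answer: $- \frac{17 \sqrt{3511}}{17555} \approx -0.05738$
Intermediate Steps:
$V = 13$ ($V = 3 - -10 = 3 + 10 = 13$)
$f{\left(N,C \right)} = 13 + C + N$ ($f{\left(N,C \right)} = \left(N + C\right) + 13 = \left(C + N\right) + 13 = 13 + C + N$)
$\frac{b{\left(f{\left(0,-3 \right)} \right)}}{\sqrt{1662 + 1849}} = \frac{\left(-34\right) \frac{1}{13 - 3 + 0}}{\sqrt{1662 + 1849}} = \frac{\left(-34\right) \frac{1}{10}}{\sqrt{3511}} = \left(-34\right) \frac{1}{10} \frac{\sqrt{3511}}{3511} = - \frac{17 \frac{\sqrt{3511}}{3511}}{5} = - \frac{17 \sqrt{3511}}{17555}$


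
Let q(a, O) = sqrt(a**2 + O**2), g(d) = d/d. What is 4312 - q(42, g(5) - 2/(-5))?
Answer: 4312 - 7*sqrt(901)/5 ≈ 4270.0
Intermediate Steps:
g(d) = 1
q(a, O) = sqrt(O**2 + a**2)
4312 - q(42, g(5) - 2/(-5)) = 4312 - sqrt((1 - 2/(-5))**2 + 42**2) = 4312 - sqrt((1 - 2*(-1/5))**2 + 1764) = 4312 - sqrt((1 + 2/5)**2 + 1764) = 4312 - sqrt((7/5)**2 + 1764) = 4312 - sqrt(49/25 + 1764) = 4312 - sqrt(44149/25) = 4312 - 7*sqrt(901)/5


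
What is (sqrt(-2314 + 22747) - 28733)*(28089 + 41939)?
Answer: -2012114524 + 490196*sqrt(417) ≈ -2.0021e+9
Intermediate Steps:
(sqrt(-2314 + 22747) - 28733)*(28089 + 41939) = (sqrt(20433) - 28733)*70028 = (7*sqrt(417) - 28733)*70028 = (-28733 + 7*sqrt(417))*70028 = -2012114524 + 490196*sqrt(417)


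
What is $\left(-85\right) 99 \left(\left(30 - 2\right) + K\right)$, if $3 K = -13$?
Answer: $-199155$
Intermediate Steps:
$K = - \frac{13}{3}$ ($K = \frac{1}{3} \left(-13\right) = - \frac{13}{3} \approx -4.3333$)
$\left(-85\right) 99 \left(\left(30 - 2\right) + K\right) = \left(-85\right) 99 \left(\left(30 - 2\right) - \frac{13}{3}\right) = - 8415 \left(28 - \frac{13}{3}\right) = \left(-8415\right) \frac{71}{3} = -199155$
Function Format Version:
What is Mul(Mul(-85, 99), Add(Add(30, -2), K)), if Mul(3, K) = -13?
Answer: -199155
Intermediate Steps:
K = Rational(-13, 3) (K = Mul(Rational(1, 3), -13) = Rational(-13, 3) ≈ -4.3333)
Mul(Mul(-85, 99), Add(Add(30, -2), K)) = Mul(Mul(-85, 99), Add(Add(30, -2), Rational(-13, 3))) = Mul(-8415, Add(28, Rational(-13, 3))) = Mul(-8415, Rational(71, 3)) = -199155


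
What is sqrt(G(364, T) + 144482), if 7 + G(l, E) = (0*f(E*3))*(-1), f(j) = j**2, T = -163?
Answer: 5*sqrt(5779) ≈ 380.10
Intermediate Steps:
G(l, E) = -7 (G(l, E) = -7 + (0*(E*3)**2)*(-1) = -7 + (0*(3*E)**2)*(-1) = -7 + (0*(9*E**2))*(-1) = -7 + 0*(-1) = -7 + 0 = -7)
sqrt(G(364, T) + 144482) = sqrt(-7 + 144482) = sqrt(144475) = 5*sqrt(5779)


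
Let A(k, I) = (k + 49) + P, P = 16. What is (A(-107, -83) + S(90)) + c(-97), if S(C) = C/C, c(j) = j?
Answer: -138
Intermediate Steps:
S(C) = 1
A(k, I) = 65 + k (A(k, I) = (k + 49) + 16 = (49 + k) + 16 = 65 + k)
(A(-107, -83) + S(90)) + c(-97) = ((65 - 107) + 1) - 97 = (-42 + 1) - 97 = -41 - 97 = -138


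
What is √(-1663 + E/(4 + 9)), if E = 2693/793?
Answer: I*√1045611614/793 ≈ 40.777*I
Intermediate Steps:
E = 2693/793 (E = 2693*(1/793) = 2693/793 ≈ 3.3960)
√(-1663 + E/(4 + 9)) = √(-1663 + 2693/(793*(4 + 9))) = √(-1663 + (2693/793)/13) = √(-1663 + (2693/793)*(1/13)) = √(-1663 + 2693/10309) = √(-17141174/10309) = I*√1045611614/793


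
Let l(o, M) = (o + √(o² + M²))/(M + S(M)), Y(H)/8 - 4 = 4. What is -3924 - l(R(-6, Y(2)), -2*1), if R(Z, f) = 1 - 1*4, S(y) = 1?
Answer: -3927 + √13 ≈ -3923.4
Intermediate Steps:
Y(H) = 64 (Y(H) = 32 + 8*4 = 32 + 32 = 64)
R(Z, f) = -3 (R(Z, f) = 1 - 4 = -3)
l(o, M) = (o + √(M² + o²))/(1 + M) (l(o, M) = (o + √(o² + M²))/(M + 1) = (o + √(M² + o²))/(1 + M))
-3924 - l(R(-6, Y(2)), -2*1) = -3924 - (-3 + √((-2*1)² + (-3)²))/(1 - 2*1) = -3924 - (-3 + √((-2)² + 9))/(1 - 2) = -3924 - (-3 + √(4 + 9))/(-1) = -3924 - (-1)*(-3 + √13) = -3924 - (3 - √13) = -3924 + (-3 + √13) = -3927 + √13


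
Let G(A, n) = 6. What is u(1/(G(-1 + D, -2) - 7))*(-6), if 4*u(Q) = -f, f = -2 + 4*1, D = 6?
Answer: 3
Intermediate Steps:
f = 2 (f = -2 + 4 = 2)
u(Q) = -1/2 (u(Q) = (-1*2)/4 = (1/4)*(-2) = -1/2)
u(1/(G(-1 + D, -2) - 7))*(-6) = -1/2*(-6) = 3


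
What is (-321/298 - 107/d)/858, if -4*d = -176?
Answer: -23005/5625048 ≈ -0.0040897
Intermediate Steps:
d = 44 (d = -¼*(-176) = 44)
(-321/298 - 107/d)/858 = (-321/298 - 107/44)/858 = (-321*1/298 - 107*1/44)*(1/858) = (-321/298 - 107/44)*(1/858) = -23005/6556*1/858 = -23005/5625048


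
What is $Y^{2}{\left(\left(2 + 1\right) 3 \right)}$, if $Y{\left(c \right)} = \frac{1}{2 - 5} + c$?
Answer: $\frac{676}{9} \approx 75.111$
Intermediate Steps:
$Y{\left(c \right)} = - \frac{1}{3} + c$ ($Y{\left(c \right)} = \frac{1}{-3} + c = - \frac{1}{3} + c$)
$Y^{2}{\left(\left(2 + 1\right) 3 \right)} = \left(- \frac{1}{3} + \left(2 + 1\right) 3\right)^{2} = \left(- \frac{1}{3} + 3 \cdot 3\right)^{2} = \left(- \frac{1}{3} + 9\right)^{2} = \left(\frac{26}{3}\right)^{2} = \frac{676}{9}$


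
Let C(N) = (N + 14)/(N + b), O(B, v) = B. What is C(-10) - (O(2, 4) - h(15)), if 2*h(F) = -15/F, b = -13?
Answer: -123/46 ≈ -2.6739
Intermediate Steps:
h(F) = -15/(2*F) (h(F) = (-15/F)/2 = -15/(2*F))
C(N) = (14 + N)/(-13 + N) (C(N) = (N + 14)/(N - 13) = (14 + N)/(-13 + N))
C(-10) - (O(2, 4) - h(15)) = (14 - 10)/(-13 - 10) - (2 - (-15)/(2*15)) = 4/(-23) - (2 - (-15)/(2*15)) = -1/23*4 - (2 - 1*(-1/2)) = -4/23 - (2 + 1/2) = -4/23 - 1*5/2 = -4/23 - 5/2 = -123/46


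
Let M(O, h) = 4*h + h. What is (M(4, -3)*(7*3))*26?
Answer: -8190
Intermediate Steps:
M(O, h) = 5*h
(M(4, -3)*(7*3))*26 = ((5*(-3))*(7*3))*26 = -15*21*26 = -315*26 = -8190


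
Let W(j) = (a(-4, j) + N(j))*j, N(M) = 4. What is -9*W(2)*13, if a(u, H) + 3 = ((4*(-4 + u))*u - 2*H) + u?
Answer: -28314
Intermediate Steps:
a(u, H) = -3 + u - 2*H + u*(-16 + 4*u) (a(u, H) = -3 + (((4*(-4 + u))*u - 2*H) + u) = -3 + (((-16 + 4*u)*u - 2*H) + u) = -3 + ((u*(-16 + 4*u) - 2*H) + u) = -3 + ((-2*H + u*(-16 + 4*u)) + u) = -3 + (u - 2*H + u*(-16 + 4*u)) = -3 + u - 2*H + u*(-16 + 4*u))
W(j) = j*(125 - 2*j) (W(j) = ((-3 - 15*(-4) - 2*j + 4*(-4)**2) + 4)*j = ((-3 + 60 - 2*j + 4*16) + 4)*j = ((-3 + 60 - 2*j + 64) + 4)*j = ((121 - 2*j) + 4)*j = (125 - 2*j)*j = j*(125 - 2*j))
-9*W(2)*13 = -18*(125 - 2*2)*13 = -18*(125 - 4)*13 = -18*121*13 = -9*242*13 = -2178*13 = -28314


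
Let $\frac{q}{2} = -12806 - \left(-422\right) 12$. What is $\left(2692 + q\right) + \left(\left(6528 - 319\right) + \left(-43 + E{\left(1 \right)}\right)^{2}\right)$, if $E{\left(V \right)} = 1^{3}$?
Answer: $-4819$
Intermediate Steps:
$E{\left(V \right)} = 1$
$q = -15484$ ($q = 2 \left(-12806 - \left(-422\right) 12\right) = 2 \left(-12806 - -5064\right) = 2 \left(-12806 + 5064\right) = 2 \left(-7742\right) = -15484$)
$\left(2692 + q\right) + \left(\left(6528 - 319\right) + \left(-43 + E{\left(1 \right)}\right)^{2}\right) = \left(2692 - 15484\right) + \left(\left(6528 - 319\right) + \left(-43 + 1\right)^{2}\right) = -12792 + \left(6209 + \left(-42\right)^{2}\right) = -12792 + \left(6209 + 1764\right) = -12792 + 7973 = -4819$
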